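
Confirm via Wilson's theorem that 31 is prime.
(30)! mod 31 = 30. Since this equals -1 (mod 31), Wilson confirms 31 is prime.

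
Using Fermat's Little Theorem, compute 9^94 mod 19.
By Fermat: 9^{18} ≡ 1 (mod 19). 94 = 5×18 + 4. So 9^{94} ≡ 9^{4} ≡ 6 (mod 19)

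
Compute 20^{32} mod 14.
8

Using successive squaring:
Binary expansion of 32: 100000
Powers of 20 mod 14 (each is the square of the previous):
  20^1 ≡ 6 (mod 14)
  20^2 ≡ 6² = 36 ≡ 8 (mod 14)
  20^4 ≡ 8² = 64 ≡ 8 (mod 14)
  20^8 ≡ 8² = 64 ≡ 8 (mod 14)
  20^16 ≡ 8² = 64 ≡ 8 (mod 14)
  20^32 ≡ 8² = 64 ≡ 8 (mod 14)
32 is a power of 2, so 20^32 is the last square: ≡ 8 (mod 14)
Result: 20^32 ≡ 8 (mod 14)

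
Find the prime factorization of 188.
2^2 × 47

Divide by primes starting from smallest:
188 ÷ 2 = 94
94 ÷ 2 = 47
47 ÷ 47 = 1

188 = 2^2 × 47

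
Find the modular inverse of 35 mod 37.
35^(-1) ≡ 18 (mod 37). Verification: 35 × 18 = 630 ≡ 1 (mod 37)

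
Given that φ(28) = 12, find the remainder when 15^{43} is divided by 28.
By Euler: 15^{12} ≡ 1 (mod 28) since gcd(15, 28) = 1. 43 = 3×12 + 7. So 15^{43} ≡ 15^{7} ≡ 15 (mod 28)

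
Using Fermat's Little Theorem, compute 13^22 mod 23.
By Fermat's Little Theorem, 13^{22} ≡ 1 (mod 23) since 23 is prime and gcd(13, 23) = 1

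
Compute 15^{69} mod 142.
19

Using successive squaring:
Binary expansion of 69: 1000101
Powers of 15 mod 142 (each is the square of the previous):
  15^1 ≡ 15 (mod 142)
  15^2 ≡ 15² = 225 ≡ 83 (mod 142)
  15^4 ≡ 83² = 6889 ≡ 73 (mod 142)
  15^8 ≡ 73² = 5329 ≡ 75 (mod 142)
  15^16 ≡ 75² = 5625 ≡ 87 (mod 142)
  15^32 ≡ 87² = 7569 ≡ 43 (mod 142)
  15^64 ≡ 43² = 1849 ≡ 3 (mod 142)
69 = 64 + 4 + 1, so 15^69 = 15^64 × 15^4 × 15^1 ≡ 3 × 73 × 15 (mod 142)
Multiplying step by step:
  3 × 73 = 219 ≡ 77 (mod 142)
  77 × 15 = 1155 ≡ 19 (mod 142)
Result: 15^69 ≡ 19 (mod 142)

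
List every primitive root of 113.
Primitive roots mod 113: {3, 5, 6, 10, 12, 17, 19, 20, 21, 23, 24, 27, 29, 33, 34, 37, 38, 39, 43, 45, 46, 47, 54, 55, 58, 59, 66, 67, 68, 70, 74, 75, 76, 79, 80, 84, 86, 89, 90, 92, 93, 94, 96, 101, 103, 107, 108, 110}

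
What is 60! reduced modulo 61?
By Wilson's theorem, (60)! ≡ -1 ≡ 60 (mod 61)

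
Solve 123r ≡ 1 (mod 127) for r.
123^(-1) ≡ 95 (mod 127). Verification: 123 × 95 = 11685 ≡ 1 (mod 127)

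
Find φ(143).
120

Prime factorization: 143 = 11 × 13
Using the formula φ(n) = n × Π(1 - 1/p) for each prime factor p:
φ(143) = 143 × (1 - 1/11) × (1 - 1/13)
φ(143) = 120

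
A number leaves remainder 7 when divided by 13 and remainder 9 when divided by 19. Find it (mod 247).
M = 13 × 19 = 247. M₁ = 19, y₁ ≡ 11 (mod 13). M₂ = 13, y₂ ≡ 3 (mod 19). r = 7×19×11 + 9×13×3 ≡ 85 (mod 247)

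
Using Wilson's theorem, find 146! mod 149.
(148)! = (146)! × (147) × (148) ≡ -1 (mod 149). So (146)! ≡ -1 × [(148)(147)]^(-1) ≡ 74 (mod 149)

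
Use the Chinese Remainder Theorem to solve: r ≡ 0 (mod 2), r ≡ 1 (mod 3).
M = 2 × 3 = 6. M₁ = 3, y₁ ≡ 1 (mod 2). M₂ = 2, y₂ ≡ 2 (mod 3). r = 0×3×1 + 1×2×2 ≡ 4 (mod 6)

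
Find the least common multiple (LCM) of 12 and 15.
60

First find GCD(12, 15) using the Euclidean algorithm:
12 = 0 × 15 + 12
15 = 1 × 12 + 3
12 = 4 × 3 + 0
GCD(12, 15) = 3

LCM formula: LCM(a, b) = (a × b) / GCD(a, b)
LCM(12, 15) = (12 × 15) / 3
LCM(12, 15) = 180 / 3
LCM(12, 15) = 60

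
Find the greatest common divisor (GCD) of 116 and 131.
1

Using the Euclidean algorithm:
116 = 0 × 131 + 116
131 = 1 × 116 + 15
116 = 7 × 15 + 11
15 = 1 × 11 + 4
11 = 2 × 4 + 3
4 = 1 × 3 + 1
3 = 3 × 1 + 0

GCD(116, 131) = 1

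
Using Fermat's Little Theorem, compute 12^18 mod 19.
By Fermat's Little Theorem, 12^{18} ≡ 1 (mod 19) since 19 is prime and gcd(12, 19) = 1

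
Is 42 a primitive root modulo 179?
p - 1 = 178 has prime divisors 2, 89. Check 42^(178/q) mod 179 for each: 42^(178/2) = 42^89 ≡ 1, 42^(178/89) = 42^2 ≡ 153 (mod 179). Since 42^89 ≡ 1 (mod 179), the order of 42 divides 89 (in fact the order is 89) ≠ 178, so it is not a primitive root.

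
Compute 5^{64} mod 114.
43

Using successive squaring:
Binary expansion of 64: 1000000
Powers of 5 mod 114 (each is the square of the previous):
  5^1 ≡ 5 (mod 114)
  5^2 ≡ 5² = 25 ≡ 25 (mod 114)
  5^4 ≡ 25² = 625 ≡ 55 (mod 114)
  5^8 ≡ 55² = 3025 ≡ 61 (mod 114)
  5^16 ≡ 61² = 3721 ≡ 73 (mod 114)
  5^32 ≡ 73² = 5329 ≡ 85 (mod 114)
  5^64 ≡ 85² = 7225 ≡ 43 (mod 114)
64 is a power of 2, so 5^64 is the last square: ≡ 43 (mod 114)
Result: 5^64 ≡ 43 (mod 114)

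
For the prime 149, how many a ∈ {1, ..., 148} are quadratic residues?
For prime 149, there are (p-1)/2 = (149-1)/2 = 74 quadratic residues (excluding 0).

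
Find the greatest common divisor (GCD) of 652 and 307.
1

Using the Euclidean algorithm:
652 = 2 × 307 + 38
307 = 8 × 38 + 3
38 = 12 × 3 + 2
3 = 1 × 2 + 1
2 = 2 × 1 + 0

GCD(652, 307) = 1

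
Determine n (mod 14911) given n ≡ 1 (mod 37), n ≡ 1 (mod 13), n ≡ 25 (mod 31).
8178

Using the Chinese Remainder Theorem:
M = product of moduli = 14911
For equation 1: M_1 = 403, 403 ≡ 33 (mod 37), inverse of 403 mod 37 is 9 (check: 33 × 9 = 297 ≡ 1 (mod 37))
For equation 2: M_2 = 1147, 1147 ≡ 3 (mod 13), inverse of 1147 mod 13 is 9 (check: 3 × 9 = 27 ≡ 1 (mod 13))
For equation 3: M_3 = 481, 481 ≡ 16 (mod 31), inverse of 481 mod 31 is 2 (check: 16 × 2 = 32 ≡ 1 (mod 31))
Combine: n ≡ Σ r_i×M_i×(M_i⁻¹ mod m_i) = 1×403×9 + 1×1147×9 + 25×481×2 = 3627 + 10323 + 24050 = 38000
38000 mod 14911 = 8178
n ≡ 8178 (mod 14911)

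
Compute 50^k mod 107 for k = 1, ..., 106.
g^1, g^2, ..., g^{106} mod 107: {50, 39, 24, 23, 80, 41, 17, 101, 21, 87, 70, 76, 55, 75, 5, 36, 88, 13, 8, 79, 98, 85, 77, 105, 7, 29, 59, 61, 54, 25, 73, 12, 65, 40, 74, 62, 104, 64, 97, 35, 38, 81, 91, 56, 18, 44, 60, 4, 93, 49, 96, 92, 106, 57, 68, 83, 84, 27, 66, 90, 6, 86, 20, 37, 31, 52, 32, 102, 71, 19, 94, 99, 28, 9, 22, 30, 2, 100, 78, 48, 46, 53, 82, 34, 95, 42, 67, 33, 45, 3, 43, 10, 72, 69, 26, 16, 51, 89, 63, 47, 103, 14, 58, 11, 15, 1}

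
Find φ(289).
272

Prime factorization: 289 = 17^2
Using the formula φ(n) = n × Π(1 - 1/p) for each prime factor p:
φ(289) = 289 × (1 - 1/17)
φ(289) = 272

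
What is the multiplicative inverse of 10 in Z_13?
4

Using Extended Euclidean Algorithm:
gcd(10, 13) = 1
Bezout coefficients: 10 × 4 + 13 × -3 = 1
So 10 × 4 ≡ 1 (mod 13)
The inverse is 4 mod 13 = 4
Verification: 10 × 4 = 40 = 3 × 13 + 1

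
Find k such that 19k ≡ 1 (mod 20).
19

Since gcd(19, 20) = 1 divides 1, a solution exists.
Multiply both sides by the inverse of 19 mod 20:
  19^(-1) mod 20 = 19
  x ≡ 19 × 1 ≡ 19 ≡ 19 (mod 20)
Verification: 19 × 19 = 361 = 18 × 20 + 1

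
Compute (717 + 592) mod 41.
38

(717 + 592) = 1309
1309 mod 41 = 38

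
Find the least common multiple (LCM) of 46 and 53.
2438

First find GCD(46, 53) using the Euclidean algorithm:
46 = 0 × 53 + 46
53 = 1 × 46 + 7
46 = 6 × 7 + 4
7 = 1 × 4 + 3
4 = 1 × 3 + 1
3 = 3 × 1 + 0
GCD(46, 53) = 1

LCM formula: LCM(a, b) = (a × b) / GCD(a, b)
LCM(46, 53) = (46 × 53) / 1
LCM(46, 53) = 2438 / 1
LCM(46, 53) = 2438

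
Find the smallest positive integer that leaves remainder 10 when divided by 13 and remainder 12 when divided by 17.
M = 13 × 17 = 221. M₁ = 17, y₁ ≡ 10 (mod 13). M₂ = 13, y₂ ≡ 4 (mod 17). x = 10×17×10 + 12×13×4 ≡ 114 (mod 221). The smallest positive such number is 114.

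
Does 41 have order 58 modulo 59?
p - 1 = 58 has prime divisors 2, 29. Check 41^(58/q) mod 59 for each: 41^(58/2) = 41^29 ≡ 1, 41^(58/29) = 41^2 ≡ 29 (mod 59). Since 41^29 ≡ 1 (mod 59), the order of 41 divides 29 (in fact the order is 29) ≠ 58, so it is not a primitive root.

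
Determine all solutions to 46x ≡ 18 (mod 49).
43

Since gcd(46, 49) = 1 divides 18, a solution exists.
Multiply both sides by the inverse of 46 mod 49:
  46^(-1) mod 49 = 16
  x ≡ 16 × 18 ≡ 288 ≡ 43 (mod 49)
Verification: 46 × 43 = 1978 = 40 × 49 + 18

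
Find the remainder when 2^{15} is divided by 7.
By Fermat: 2^{6} ≡ 1 (mod 7). 15 = 2×6 + 3. So 2^{15} ≡ 2^{3} ≡ 1 (mod 7)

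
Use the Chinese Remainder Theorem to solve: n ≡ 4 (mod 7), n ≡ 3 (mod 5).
18

Using the Chinese Remainder Theorem:
M = product of moduli = 35
For equation 1: M_1 = 5, 5 ≡ 5 (mod 7), inverse of 5 mod 7 is 3 (check: 5 × 3 = 15 ≡ 1 (mod 7))
For equation 2: M_2 = 7, 7 ≡ 2 (mod 5), inverse of 7 mod 5 is 3 (check: 2 × 3 = 6 ≡ 1 (mod 5))
Combine: n ≡ Σ r_i×M_i×(M_i⁻¹ mod m_i) = 4×5×3 + 3×7×3 = 60 + 63 = 123
123 mod 35 = 18
n ≡ 18 (mod 35)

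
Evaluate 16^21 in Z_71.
Using repeated squaring. 21 = 16 + 4 + 1 (binary 10101). Repeated squaring mod 71: 16^1 ≡ 16; 16^2 ≡ 16² = 256 ≡ 43; 16^4 ≡ 43² = 1849 ≡ 3; 16^8 ≡ 3² = 9 ≡ 9; 16^16 ≡ 9² = 81 ≡ 10. Multiply: 16^21 = 16^16 × 16^4 × 16^1 ≡ 10 × 3 × 16 (mod 71): 10 × 3 = 30 ≡ 30; 30 × 16 = 480 ≡ 54. So 16^21 ≡ 54 (mod 71).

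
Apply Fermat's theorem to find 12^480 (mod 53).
By Fermat: 12^{52} ≡ 1 (mod 53). 480 ≡ 12 (mod 52). So 12^{480} ≡ 12^{12} ≡ 24 (mod 53)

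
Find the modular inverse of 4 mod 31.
4^(-1) ≡ 8 (mod 31). Verification: 4 × 8 = 32 ≡ 1 (mod 31)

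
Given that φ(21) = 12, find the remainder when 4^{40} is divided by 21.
By Euler: 4^{12} ≡ 1 (mod 21) since gcd(4, 21) = 1. 40 = 3×12 + 4. So 4^{40} ≡ 4^{4} ≡ 4 (mod 21)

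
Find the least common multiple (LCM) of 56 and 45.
2520

First find GCD(56, 45) using the Euclidean algorithm:
56 = 1 × 45 + 11
45 = 4 × 11 + 1
11 = 11 × 1 + 0
GCD(56, 45) = 1

LCM formula: LCM(a, b) = (a × b) / GCD(a, b)
LCM(56, 45) = (56 × 45) / 1
LCM(56, 45) = 2520 / 1
LCM(56, 45) = 2520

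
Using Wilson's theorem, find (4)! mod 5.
By Wilson's theorem, (4)! ≡ -1 ≡ 4 (mod 5)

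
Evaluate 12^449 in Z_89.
Using Fermat: 12^{88} ≡ 1 (mod 89). 449 ≡ 9 (mod 88). So 12^{449} ≡ 12^{9} ≡ 12 (mod 89)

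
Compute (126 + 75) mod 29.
27

(126 + 75) = 201
201 mod 29 = 27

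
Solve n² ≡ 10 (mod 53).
The square roots of 10 mod 53 are 13 and 40. Verify: 13² = 169 ≡ 10 (mod 53)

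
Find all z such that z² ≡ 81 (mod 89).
The square roots of 81 mod 89 are 80 and 9. Verify: 80² = 6400 ≡ 81 (mod 89)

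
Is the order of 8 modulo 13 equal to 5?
No, the actual order is 4, not 5.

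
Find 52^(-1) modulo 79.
38

Using Extended Euclidean Algorithm:
gcd(52, 79) = 1
Bezout coefficients: 52 × 38 + 79 × -25 = 1
So 52 × 38 ≡ 1 (mod 79)
The inverse is 38 mod 79 = 38
Verification: 52 × 38 = 1976 = 25 × 79 + 1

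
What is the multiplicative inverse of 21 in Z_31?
3

Using Extended Euclidean Algorithm:
gcd(21, 31) = 1
Bezout coefficients: 21 × 3 + 31 × -2 = 1
So 21 × 3 ≡ 1 (mod 31)
The inverse is 3 mod 31 = 3
Verification: 21 × 3 = 63 = 2 × 31 + 1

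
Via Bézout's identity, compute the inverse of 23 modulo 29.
Extended GCD: 23(-5) + 29(4) = 1. So 23^(-1) ≡ 24 ≡ 24 (mod 29). Verify: 23 × 24 = 552 ≡ 1 (mod 29)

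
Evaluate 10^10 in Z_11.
10 = 8 + 2 (binary 1010). Repeated squaring mod 11: 10^1 ≡ 10; 10^2 ≡ 10² = 100 ≡ 1; 10^4 ≡ 1² = 1 ≡ 1; 10^8 ≡ 1² = 1 ≡ 1. Multiply: 10^10 = 10^8 × 10^2 ≡ 1 × 1 (mod 11): 1 × 1 = 1 ≡ 1. So 10^10 ≡ 1 (mod 11).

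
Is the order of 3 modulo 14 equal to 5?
No, the actual order is 6, not 5.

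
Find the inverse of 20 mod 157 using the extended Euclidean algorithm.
Extended GCD: 20(55) + 157(-7) = 1. So 20^(-1) ≡ 55 ≡ 55 (mod 157). Verify: 20 × 55 = 1100 ≡ 1 (mod 157)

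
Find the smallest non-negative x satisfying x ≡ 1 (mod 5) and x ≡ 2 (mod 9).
M = 5 × 9 = 45. M₁ = 9, y₁ ≡ 4 (mod 5). M₂ = 5, y₂ ≡ 2 (mod 9). x = 1×9×4 + 2×5×2 ≡ 11 (mod 45)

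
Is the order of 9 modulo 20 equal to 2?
Yes, ord_20(9) = 2.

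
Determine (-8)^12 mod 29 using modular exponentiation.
Using repeated squaring. (-8) ≡ 21 (mod 29). 12 = 8 + 4 (binary 1100). Repeated squaring mod 29: 21^1 ≡ 21; 21^2 ≡ 21² = 441 ≡ 6; 21^4 ≡ 6² = 36 ≡ 7; 21^8 ≡ 7² = 49 ≡ 20. Multiply: (-8)^12 ≡ 21^8 × 21^4 ≡ 20 × 7 (mod 29): 20 × 7 = 140 ≡ 24. So (-8)^12 ≡ 24 (mod 29).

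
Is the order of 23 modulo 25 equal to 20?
Yes, ord_25(23) = 20.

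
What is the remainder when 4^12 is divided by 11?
Using Fermat: 4^{10} ≡ 1 (mod 11). 12 ≡ 2 (mod 10). So 4^{12} ≡ 4^{2} ≡ 5 (mod 11)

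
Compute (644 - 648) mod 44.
40

(644 - 648) = -4
-4 mod 44 = 40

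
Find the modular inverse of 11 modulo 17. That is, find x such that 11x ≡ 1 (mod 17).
14

Using Extended Euclidean Algorithm:
gcd(11, 17) = 1
Bezout coefficients: 11 × -3 + 17 × 2 = 1
So 11 × -3 ≡ 1 (mod 17)
The inverse is -3 mod 17 = 14
Verification: 11 × 14 = 154 = 9 × 17 + 1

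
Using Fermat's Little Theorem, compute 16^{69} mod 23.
2

By Fermat's Little Theorem, a^(p-1) ≡ 1 (mod p) for prime p and gcd(a, p) = 1
Here p = 23, so 16^22 ≡ 1 (mod 23)
We can reduce the exponent: 69 mod 22 = 3
So 16^69 ≡ 16^3 (mod 23)
Computing: 16^3 mod 23 = 2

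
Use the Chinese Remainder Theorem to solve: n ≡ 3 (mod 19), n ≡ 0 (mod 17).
136

Using the Chinese Remainder Theorem:
M = product of moduli = 323
For equation 1: M_1 = 17, 17 ≡ 17 (mod 19), inverse of 17 mod 19 is 9 (check: 17 × 9 = 153 ≡ 1 (mod 19))
For equation 2: M_2 = 19, 19 ≡ 2 (mod 17), inverse of 19 mod 17 is 9 (check: 2 × 9 = 18 ≡ 1 (mod 17))
Combine: n ≡ Σ r_i×M_i×(M_i⁻¹ mod m_i) = 3×17×9 + 0×19×9 = 459 + 0 = 459
459 mod 323 = 136
n ≡ 136 (mod 323)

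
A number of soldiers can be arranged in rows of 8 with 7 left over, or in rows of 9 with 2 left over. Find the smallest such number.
M = 8 × 9 = 72. M₁ = 9, y₁ ≡ 1 (mod 8). M₂ = 8, y₂ ≡ 8 (mod 9). m = 7×9×1 + 2×8×8 ≡ 47 (mod 72). The smallest positive such number is 47.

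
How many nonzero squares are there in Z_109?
For prime 109, there are (p-1)/2 = (109-1)/2 = 54 quadratic residues (excluding 0).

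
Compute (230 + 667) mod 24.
9

(230 + 667) = 897
897 mod 24 = 9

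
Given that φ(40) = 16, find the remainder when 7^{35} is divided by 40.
By Euler: 7^{16} ≡ 1 (mod 40) since gcd(7, 40) = 1. 35 = 2×16 + 3. So 7^{35} ≡ 7^{3} ≡ 23 (mod 40)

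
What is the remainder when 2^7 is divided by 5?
7 = 4 + 2 + 1 (binary 111). Repeated squaring mod 5: 2^1 ≡ 2; 2^2 ≡ 2² = 4 ≡ 4; 2^4 ≡ 4² = 16 ≡ 1. Multiply: 2^7 = 2^4 × 2^2 × 2^1 ≡ 1 × 4 × 2 (mod 5): 1 × 4 = 4 ≡ 4; 4 × 2 = 8 ≡ 3. So 2^7 ≡ 3 (mod 5).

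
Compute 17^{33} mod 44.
29

Using successive squaring:
Binary expansion of 33: 100001
Powers of 17 mod 44 (each is the square of the previous):
  17^1 ≡ 17 (mod 44)
  17^2 ≡ 17² = 289 ≡ 25 (mod 44)
  17^4 ≡ 25² = 625 ≡ 9 (mod 44)
  17^8 ≡ 9² = 81 ≡ 37 (mod 44)
  17^16 ≡ 37² = 1369 ≡ 5 (mod 44)
  17^32 ≡ 5² = 25 ≡ 25 (mod 44)
33 = 32 + 1, so 17^33 = 17^32 × 17^1 ≡ 25 × 17 (mod 44)
Multiplying step by step:
  25 × 17 = 425 ≡ 29 (mod 44)
Result: 17^33 ≡ 29 (mod 44)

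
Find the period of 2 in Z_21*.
Powers of 2 mod 21: 2^1≡2, 2^2≡4, 2^3≡8, 2^4≡16, 2^5≡11, 2^6≡1. Order = 6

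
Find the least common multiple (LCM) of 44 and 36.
396

First find GCD(44, 36) using the Euclidean algorithm:
44 = 1 × 36 + 8
36 = 4 × 8 + 4
8 = 2 × 4 + 0
GCD(44, 36) = 4

LCM formula: LCM(a, b) = (a × b) / GCD(a, b)
LCM(44, 36) = (44 × 36) / 4
LCM(44, 36) = 1584 / 4
LCM(44, 36) = 396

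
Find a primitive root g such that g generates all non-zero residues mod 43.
p - 1 = 42 has prime divisors 2, 3, 7. h is a primitive root mod 43 iff h^(42/q) ≢ 1 (mod 43) for each such q.
h = 2: 2^21 ≡ 42, 2^14 ≡ 1, 2^6 ≡ 21 (mod 43); 2^14 ≡ 1, so not a primitive root.
h = 3: 3^21 ≡ 42, 3^14 ≡ 36, 3^6 ≡ 41 (mod 43); none is 1, so 3 has order 42 and is a primitive root.
The smallest primitive root mod 43 is g = 3.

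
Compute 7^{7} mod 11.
6

Using successive squaring:
Binary expansion of 7: 111
Powers of 7 mod 11 (each is the square of the previous):
  7^1 ≡ 7 (mod 11)
  7^2 ≡ 7² = 49 ≡ 5 (mod 11)
  7^4 ≡ 5² = 25 ≡ 3 (mod 11)
7 = 4 + 2 + 1, so 7^7 = 7^4 × 7^2 × 7^1 ≡ 3 × 5 × 7 (mod 11)
Multiplying step by step:
  3 × 5 = 15 ≡ 4 (mod 11)
  4 × 7 = 28 ≡ 6 (mod 11)
Result: 7^7 ≡ 6 (mod 11)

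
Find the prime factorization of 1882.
2 × 941

Divide by primes starting from smallest:
1882 ÷ 2 = 941
941 ÷ 941 = 1

1882 = 2 × 941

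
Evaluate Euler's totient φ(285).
144

Prime factorization: 285 = 3 × 5 × 19
Using the formula φ(n) = n × Π(1 - 1/p) for each prime factor p:
φ(285) = 285 × (1 - 1/3) × (1 - 1/5) × (1 - 1/19)
φ(285) = 144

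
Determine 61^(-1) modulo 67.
61^(-1) ≡ 11 (mod 67). Verification: 61 × 11 = 671 ≡ 1 (mod 67)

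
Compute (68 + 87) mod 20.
15

(68 + 87) = 155
155 mod 20 = 15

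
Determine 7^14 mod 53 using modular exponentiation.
Using repeated squaring. 14 = 8 + 4 + 2 (binary 1110). Repeated squaring mod 53: 7^1 ≡ 7; 7^2 ≡ 7² = 49 ≡ 49; 7^4 ≡ 49² = 2401 ≡ 16; 7^8 ≡ 16² = 256 ≡ 44. Multiply: 7^14 = 7^8 × 7^4 × 7^2 ≡ 44 × 16 × 49 (mod 53): 44 × 16 = 704 ≡ 15; 15 × 49 = 735 ≡ 46. So 7^14 ≡ 46 (mod 53).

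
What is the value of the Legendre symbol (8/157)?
(8/157) = 8^{78} mod 157 = -1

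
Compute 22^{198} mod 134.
68

Using successive squaring:
Binary expansion of 198: 11000110
Powers of 22 mod 134 (each is the square of the previous):
  22^1 ≡ 22 (mod 134)
  22^2 ≡ 22² = 484 ≡ 82 (mod 134)
  22^4 ≡ 82² = 6724 ≡ 24 (mod 134)
  22^8 ≡ 24² = 576 ≡ 40 (mod 134)
  22^16 ≡ 40² = 1600 ≡ 126 (mod 134)
  22^32 ≡ 126² = 15876 ≡ 64 (mod 134)
  22^64 ≡ 64² = 4096 ≡ 76 (mod 134)
  22^128 ≡ 76² = 5776 ≡ 14 (mod 134)
198 = 128 + 64 + 4 + 2, so 22^198 = 22^128 × 22^64 × 22^4 × 22^2 ≡ 14 × 76 × 24 × 82 (mod 134)
Multiplying step by step:
  14 × 76 = 1064 ≡ 126 (mod 134)
  126 × 24 = 3024 ≡ 76 (mod 134)
  76 × 82 = 6232 ≡ 68 (mod 134)
Result: 22^198 ≡ 68 (mod 134)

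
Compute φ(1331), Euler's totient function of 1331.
1210

Prime factorization: 1331 = 11^3
Using the formula φ(n) = n × Π(1 - 1/p) for each prime factor p:
φ(1331) = 1331 × (1 - 1/11)
φ(1331) = 1210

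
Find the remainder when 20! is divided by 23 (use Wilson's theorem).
(22)! = (20)! × (21) × (22) ≡ -1 (mod 23). So (20)! ≡ -1 × [(22)(21)]^(-1) ≡ 11 (mod 23)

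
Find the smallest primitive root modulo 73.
5

A primitive root g modulo p has order p-1 = 72
Prime divisors of 72: [2, 3]
g is a primitive root iff g^(72/q) ≢ 1 (mod 73) for each prime divisor q
Testing small values:
  g = 2: 2^36 ≡ 1, 2^24 ≡ 64 (mod 73) → 2^36 ≡ 1, not primitive root
  g = 3: 3^36 ≡ 1, 3^24 ≡ 1 (mod 73) → 3^36 ≡ 1, not primitive root
  g = 4: 4^36 ≡ 1, 4^24 ≡ 8 (mod 73) → 4^36 ≡ 1, not primitive root
  g = 5: 5^36 ≡ 72, 5^24 ≡ 8 (mod 73) → none is 1, primitive root!
The smallest primitive root is 5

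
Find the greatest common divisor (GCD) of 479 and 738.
1

Using the Euclidean algorithm:
479 = 0 × 738 + 479
738 = 1 × 479 + 259
479 = 1 × 259 + 220
259 = 1 × 220 + 39
220 = 5 × 39 + 25
39 = 1 × 25 + 14
25 = 1 × 14 + 11
14 = 1 × 11 + 3
11 = 3 × 3 + 2
3 = 1 × 2 + 1
2 = 2 × 1 + 0

GCD(479, 738) = 1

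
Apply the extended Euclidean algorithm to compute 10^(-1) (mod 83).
Extended GCD: 10(25) + 83(-3) = 1. So 10^(-1) ≡ 25 ≡ 25 (mod 83). Verify: 10 × 25 = 250 ≡ 1 (mod 83)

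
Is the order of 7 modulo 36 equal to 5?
No, the actual order is 6, not 5.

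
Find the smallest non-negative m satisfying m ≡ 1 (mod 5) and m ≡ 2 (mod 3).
M = 5 × 3 = 15. M₁ = 3, y₁ ≡ 2 (mod 5). M₂ = 5, y₂ ≡ 2 (mod 3). m = 1×3×2 + 2×5×2 ≡ 11 (mod 15)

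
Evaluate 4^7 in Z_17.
7 = 4 + 2 + 1 (binary 111). Repeated squaring mod 17: 4^1 ≡ 4; 4^2 ≡ 4² = 16 ≡ 16; 4^4 ≡ 16² = 256 ≡ 1. Multiply: 4^7 = 4^4 × 4^2 × 4^1 ≡ 1 × 16 × 4 (mod 17): 1 × 16 = 16 ≡ 16; 16 × 4 = 64 ≡ 13. So 4^7 ≡ 13 (mod 17).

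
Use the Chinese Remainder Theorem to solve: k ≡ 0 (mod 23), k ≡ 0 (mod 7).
0

Using the Chinese Remainder Theorem:
M = product of moduli = 161
For equation 1: M_1 = 7, 7 ≡ 7 (mod 23), inverse of 7 mod 23 is 10 (check: 7 × 10 = 70 ≡ 1 (mod 23))
For equation 2: M_2 = 23, 23 ≡ 2 (mod 7), inverse of 23 mod 7 is 4 (check: 2 × 4 = 8 ≡ 1 (mod 7))
Combine: k ≡ Σ r_i×M_i×(M_i⁻¹ mod m_i) = 0×7×10 + 0×23×4 = 0 + 0 = 0
0 mod 161 = 0
k ≡ 0 (mod 161)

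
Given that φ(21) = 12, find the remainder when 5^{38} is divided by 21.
By Euler: 5^{12} ≡ 1 (mod 21) since gcd(5, 21) = 1. 38 = 3×12 + 2. So 5^{38} ≡ 5^{2} ≡ 4 (mod 21)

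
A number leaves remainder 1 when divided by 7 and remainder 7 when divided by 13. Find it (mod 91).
M = 7 × 13 = 91. M₁ = 13, y₁ ≡ 6 (mod 7). M₂ = 7, y₂ ≡ 2 (mod 13). k = 1×13×6 + 7×7×2 ≡ 85 (mod 91)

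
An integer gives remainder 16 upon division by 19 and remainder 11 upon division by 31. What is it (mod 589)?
M = 19 × 31 = 589. M₁ = 31, y₁ ≡ 8 (mod 19). M₂ = 19, y₂ ≡ 18 (mod 31). m = 16×31×8 + 11×19×18 ≡ 73 (mod 589). The smallest positive such number is 73.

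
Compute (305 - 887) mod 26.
16

(305 - 887) = -582
-582 mod 26 = 16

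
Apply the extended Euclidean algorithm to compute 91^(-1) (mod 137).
Extended GCD: 91(-3) + 137(2) = 1. So 91^(-1) ≡ 134 ≡ 134 (mod 137). Verify: 91 × 134 = 12194 ≡ 1 (mod 137)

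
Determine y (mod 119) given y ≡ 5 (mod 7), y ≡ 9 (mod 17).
26

Using the Chinese Remainder Theorem:
M = product of moduli = 119
For equation 1: M_1 = 17, 17 ≡ 3 (mod 7), inverse of 17 mod 7 is 5 (check: 3 × 5 = 15 ≡ 1 (mod 7))
For equation 2: M_2 = 7, 7 ≡ 7 (mod 17), inverse of 7 mod 17 is 5 (check: 7 × 5 = 35 ≡ 1 (mod 17))
Combine: y ≡ Σ r_i×M_i×(M_i⁻¹ mod m_i) = 5×17×5 + 9×7×5 = 425 + 315 = 740
740 mod 119 = 26
y ≡ 26 (mod 119)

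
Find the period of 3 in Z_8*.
Powers of 3 mod 8: 3^1≡3, 3^2≡1. Order = 2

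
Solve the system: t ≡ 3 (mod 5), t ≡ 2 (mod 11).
M = 5 × 11 = 55. M₁ = 11, y₁ ≡ 1 (mod 5). M₂ = 5, y₂ ≡ 9 (mod 11). t = 3×11×1 + 2×5×9 ≡ 13 (mod 55)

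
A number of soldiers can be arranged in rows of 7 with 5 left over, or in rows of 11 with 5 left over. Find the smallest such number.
M = 7 × 11 = 77. M₁ = 11, y₁ ≡ 2 (mod 7). M₂ = 7, y₂ ≡ 8 (mod 11). x = 5×11×2 + 5×7×8 ≡ 5 (mod 77). The smallest positive such number is 5.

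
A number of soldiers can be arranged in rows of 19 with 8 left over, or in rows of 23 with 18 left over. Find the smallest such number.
M = 19 × 23 = 437. M₁ = 23, y₁ ≡ 5 (mod 19). M₂ = 19, y₂ ≡ 17 (mod 23). x = 8×23×5 + 18×19×17 ≡ 179 (mod 437). The smallest positive such number is 179.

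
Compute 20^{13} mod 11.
3

Using successive squaring:
Binary expansion of 13: 1101
Powers of 20 mod 11 (each is the square of the previous):
  20^1 ≡ 9 (mod 11)
  20^2 ≡ 9² = 81 ≡ 4 (mod 11)
  20^4 ≡ 4² = 16 ≡ 5 (mod 11)
  20^8 ≡ 5² = 25 ≡ 3 (mod 11)
13 = 8 + 4 + 1, so 20^13 = 20^8 × 20^4 × 20^1 ≡ 3 × 5 × 9 (mod 11)
Multiplying step by step:
  3 × 5 = 15 ≡ 4 (mod 11)
  4 × 9 = 36 ≡ 3 (mod 11)
Result: 20^13 ≡ 3 (mod 11)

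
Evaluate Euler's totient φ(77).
60

Prime factorization: 77 = 7 × 11
Using the formula φ(n) = n × Π(1 - 1/p) for each prime factor p:
φ(77) = 77 × (1 - 1/7) × (1 - 1/11)
φ(77) = 60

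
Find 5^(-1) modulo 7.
3

Using Extended Euclidean Algorithm:
gcd(5, 7) = 1
Bezout coefficients: 5 × 3 + 7 × -2 = 1
So 5 × 3 ≡ 1 (mod 7)
The inverse is 3 mod 7 = 3
Verification: 5 × 3 = 15 = 2 × 7 + 1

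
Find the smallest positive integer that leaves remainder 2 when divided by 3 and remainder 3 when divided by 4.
M = 3 × 4 = 12. M₁ = 4, y₁ ≡ 1 (mod 3). M₂ = 3, y₂ ≡ 3 (mod 4). n = 2×4×1 + 3×3×3 ≡ 11 (mod 12). The smallest positive such number is 11.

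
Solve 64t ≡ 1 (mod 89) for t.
64^(-1) ≡ 32 (mod 89). Verification: 64 × 32 = 2048 ≡ 1 (mod 89)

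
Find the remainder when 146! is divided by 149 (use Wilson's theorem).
(148)! = (146)! × (147) × (148) ≡ -1 (mod 149). So (146)! ≡ -1 × [(148)(147)]^(-1) ≡ 74 (mod 149)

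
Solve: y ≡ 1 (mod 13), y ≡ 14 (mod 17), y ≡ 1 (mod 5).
M = 13 × 17 × 5 = 1105. M₁ = 85, y₁ ≡ 2 (mod 13). M₂ = 65, y₂ ≡ 11 (mod 17). M₃ = 221, y₃ ≡ 1 (mod 5). y = 1×85×2 + 14×65×11 + 1×221×1 ≡ 456 (mod 1105)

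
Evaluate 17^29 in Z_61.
Using repeated squaring. 29 = 16 + 8 + 4 + 1 (binary 11101). Repeated squaring mod 61: 17^1 ≡ 17; 17^2 ≡ 17² = 289 ≡ 45; 17^4 ≡ 45² = 2025 ≡ 12; 17^8 ≡ 12² = 144 ≡ 22; 17^16 ≡ 22² = 484 ≡ 57. Multiply: 17^29 = 17^16 × 17^8 × 17^4 × 17^1 ≡ 57 × 22 × 12 × 17 (mod 61): 57 × 22 = 1254 ≡ 34; 34 × 12 = 408 ≡ 42; 42 × 17 = 714 ≡ 43. So 17^29 ≡ 43 (mod 61).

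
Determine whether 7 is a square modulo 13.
By Euler's criterion: 7^{6} ≡ 12 (mod 13). Since this equals -1 (≡ 12), 7 is not a QR.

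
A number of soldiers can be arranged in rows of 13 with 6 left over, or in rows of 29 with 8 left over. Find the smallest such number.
M = 13 × 29 = 377. M₁ = 29, y₁ ≡ 9 (mod 13). M₂ = 13, y₂ ≡ 9 (mod 29). n = 6×29×9 + 8×13×9 ≡ 240 (mod 377). The smallest positive such number is 240.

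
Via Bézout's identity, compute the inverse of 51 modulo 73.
Extended GCD: 51(-10) + 73(7) = 1. So 51^(-1) ≡ 63 ≡ 63 (mod 73). Verify: 51 × 63 = 3213 ≡ 1 (mod 73)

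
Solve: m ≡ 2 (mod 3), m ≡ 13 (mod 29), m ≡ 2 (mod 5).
M = 3 × 29 × 5 = 435. M₁ = 145, y₁ ≡ 1 (mod 3). M₂ = 15, y₂ ≡ 2 (mod 29). M₃ = 87, y₃ ≡ 3 (mod 5). m = 2×145×1 + 13×15×2 + 2×87×3 ≡ 332 (mod 435)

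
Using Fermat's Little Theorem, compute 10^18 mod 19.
By Fermat's Little Theorem, 10^{18} ≡ 1 (mod 19) since 19 is prime and gcd(10, 19) = 1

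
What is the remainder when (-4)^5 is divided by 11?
(-4) ≡ 7 (mod 11). 5 = 4 + 1 (binary 101). Repeated squaring mod 11: 7^1 ≡ 7; 7^2 ≡ 7² = 49 ≡ 5; 7^4 ≡ 5² = 25 ≡ 3. Multiply: (-4)^5 ≡ 7^4 × 7^1 ≡ 3 × 7 (mod 11): 3 × 7 = 21 ≡ 10. So (-4)^5 ≡ 10 (mod 11).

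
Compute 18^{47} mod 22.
6

Using successive squaring:
Binary expansion of 47: 101111
Powers of 18 mod 22 (each is the square of the previous):
  18^1 ≡ 18 (mod 22)
  18^2 ≡ 18² = 324 ≡ 16 (mod 22)
  18^4 ≡ 16² = 256 ≡ 14 (mod 22)
  18^8 ≡ 14² = 196 ≡ 20 (mod 22)
  18^16 ≡ 20² = 400 ≡ 4 (mod 22)
  18^32 ≡ 4² = 16 ≡ 16 (mod 22)
47 = 32 + 8 + 4 + 2 + 1, so 18^47 = 18^32 × 18^8 × 18^4 × 18^2 × 18^1 ≡ 16 × 20 × 14 × 16 × 18 (mod 22)
Multiplying step by step:
  16 × 20 = 320 ≡ 12 (mod 22)
  12 × 14 = 168 ≡ 14 (mod 22)
  14 × 16 = 224 ≡ 4 (mod 22)
  4 × 18 = 72 ≡ 6 (mod 22)
Result: 18^47 ≡ 6 (mod 22)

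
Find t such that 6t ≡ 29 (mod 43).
12

Since gcd(6, 43) = 1 divides 29, a solution exists.
Multiply both sides by the inverse of 6 mod 43:
  6^(-1) mod 43 = 36
  x ≡ 36 × 29 ≡ 1044 ≡ 12 (mod 43)
Verification: 6 × 12 = 72 = 1 × 43 + 29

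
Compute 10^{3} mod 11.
10

Using successive squaring:
Binary expansion of 3: 11
Powers of 10 mod 11 (each is the square of the previous):
  10^1 ≡ 10 (mod 11)
  10^2 ≡ 10² = 100 ≡ 1 (mod 11)
3 = 2 + 1, so 10^3 = 10^2 × 10^1 ≡ 1 × 10 (mod 11)
Multiplying step by step:
  1 × 10 = 10 ≡ 10 (mod 11)
Result: 10^3 ≡ 10 (mod 11)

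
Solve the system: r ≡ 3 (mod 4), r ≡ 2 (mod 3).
M = 4 × 3 = 12. M₁ = 3, y₁ ≡ 3 (mod 4). M₂ = 4, y₂ ≡ 1 (mod 3). r = 3×3×3 + 2×4×1 ≡ 11 (mod 12)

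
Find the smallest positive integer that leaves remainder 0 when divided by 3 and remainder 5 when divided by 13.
M = 3 × 13 = 39. M₁ = 13, y₁ ≡ 1 (mod 3). M₂ = 3, y₂ ≡ 9 (mod 13). n = 0×13×1 + 5×3×9 ≡ 18 (mod 39). The smallest positive such number is 18.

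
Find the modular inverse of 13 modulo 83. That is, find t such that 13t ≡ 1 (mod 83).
32

Using Extended Euclidean Algorithm:
gcd(13, 83) = 1
Bezout coefficients: 13 × 32 + 83 × -5 = 1
So 13 × 32 ≡ 1 (mod 83)
The inverse is 32 mod 83 = 32
Verification: 13 × 32 = 416 = 5 × 83 + 1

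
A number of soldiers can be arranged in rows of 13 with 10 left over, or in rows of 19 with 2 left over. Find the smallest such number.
M = 13 × 19 = 247. M₁ = 19, y₁ ≡ 11 (mod 13). M₂ = 13, y₂ ≡ 3 (mod 19). z = 10×19×11 + 2×13×3 ≡ 192 (mod 247). The smallest positive such number is 192.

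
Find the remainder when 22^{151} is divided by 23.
By Fermat: 22^{22} ≡ 1 (mod 23). 151 = 6×22 + 19. So 22^{151} ≡ 22^{19} ≡ 22 (mod 23)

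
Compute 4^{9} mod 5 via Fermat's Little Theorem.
4

By Fermat's Little Theorem, a^(p-1) ≡ 1 (mod p) for prime p and gcd(a, p) = 1
Here p = 5, so 4^4 ≡ 1 (mod 5)
We can reduce the exponent: 9 mod 4 = 1
So 4^9 ≡ 4^1 (mod 5)
Computing: 4^1 mod 5 = 4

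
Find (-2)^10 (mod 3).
(-2) ≡ 1 (mod 3). 10 = 8 + 2 (binary 1010). Repeated squaring mod 3: 1^1 ≡ 1; 1^2 ≡ 1² = 1 ≡ 1; 1^4 ≡ 1² = 1 ≡ 1; 1^8 ≡ 1² = 1 ≡ 1. Multiply: (-2)^10 ≡ 1^8 × 1^2 ≡ 1 × 1 (mod 3): 1 × 1 = 1 ≡ 1. So (-2)^10 ≡ 1 (mod 3).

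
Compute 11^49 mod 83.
Using repeated squaring. 49 = 32 + 16 + 1 (binary 110001). Repeated squaring mod 83: 11^1 ≡ 11; 11^2 ≡ 11² = 121 ≡ 38; 11^4 ≡ 38² = 1444 ≡ 33; 11^8 ≡ 33² = 1089 ≡ 10; 11^16 ≡ 10² = 100 ≡ 17; 11^32 ≡ 17² = 289 ≡ 40. Multiply: 11^49 = 11^32 × 11^16 × 11^1 ≡ 40 × 17 × 11 (mod 83): 40 × 17 = 680 ≡ 16; 16 × 11 = 176 ≡ 10. So 11^49 ≡ 10 (mod 83).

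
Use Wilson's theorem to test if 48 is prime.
(47)! mod 48 = 0. Since 0 ≢ -1 (mod 48), 48 is not prime.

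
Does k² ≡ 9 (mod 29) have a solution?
By Euler's criterion: 9^{14} ≡ 1 (mod 29). Since this equals 1, 9 is a QR.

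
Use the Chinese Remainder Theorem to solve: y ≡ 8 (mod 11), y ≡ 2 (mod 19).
173

Using the Chinese Remainder Theorem:
M = product of moduli = 209
For equation 1: M_1 = 19, 19 ≡ 8 (mod 11), inverse of 19 mod 11 is 7 (check: 8 × 7 = 56 ≡ 1 (mod 11))
For equation 2: M_2 = 11, 11 ≡ 11 (mod 19), inverse of 11 mod 19 is 7 (check: 11 × 7 = 77 ≡ 1 (mod 19))
Combine: y ≡ Σ r_i×M_i×(M_i⁻¹ mod m_i) = 8×19×7 + 2×11×7 = 1064 + 154 = 1218
1218 mod 209 = 173
y ≡ 173 (mod 209)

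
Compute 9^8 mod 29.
8 = 8 (binary 1000). Repeated squaring mod 29: 9^1 ≡ 9; 9^2 ≡ 9² = 81 ≡ 23; 9^4 ≡ 23² = 529 ≡ 7; 9^8 ≡ 7² = 49 ≡ 20. So 9^8 ≡ 20 (mod 29).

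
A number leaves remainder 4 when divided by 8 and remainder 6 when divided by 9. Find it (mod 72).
M = 8 × 9 = 72. M₁ = 9, y₁ ≡ 1 (mod 8). M₂ = 8, y₂ ≡ 8 (mod 9). z = 4×9×1 + 6×8×8 ≡ 60 (mod 72)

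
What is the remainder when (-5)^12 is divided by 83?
Using repeated squaring. (-5) ≡ 78 (mod 83). 12 = 8 + 4 (binary 1100). Repeated squaring mod 83: 78^1 ≡ 78; 78^2 ≡ 78² = 6084 ≡ 25; 78^4 ≡ 25² = 625 ≡ 44; 78^8 ≡ 44² = 1936 ≡ 27. Multiply: (-5)^12 ≡ 78^8 × 78^4 ≡ 27 × 44 (mod 83): 27 × 44 = 1188 ≡ 26. So (-5)^12 ≡ 26 (mod 83).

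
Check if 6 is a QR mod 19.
By Euler's criterion: 6^{9} ≡ 1 (mod 19). Since this equals 1, 6 is a QR.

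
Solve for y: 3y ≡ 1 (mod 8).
3

Since gcd(3, 8) = 1 divides 1, a solution exists.
Multiply both sides by the inverse of 3 mod 8:
  3^(-1) mod 8 = 3
  x ≡ 3 × 1 ≡ 3 ≡ 3 (mod 8)
Verification: 3 × 3 = 9 = 1 × 8 + 1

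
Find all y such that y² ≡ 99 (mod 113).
The square roots of 99 mod 113 are 41 and 72. Verify: 41² = 1681 ≡ 99 (mod 113)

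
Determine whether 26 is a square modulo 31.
By Euler's criterion: 26^{15} ≡ 30 (mod 31). Since this equals -1 (≡ 30), 26 is not a QR.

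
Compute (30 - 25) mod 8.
5

(30 - 25) = 5
5 mod 8 = 5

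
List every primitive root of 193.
Primitive roots mod 193: {5, 10, 15, 17, 19, 22, 26, 30, 34, 37, 38, 40, 41, 44, 45, 47, 51, 52, 53, 57, 58, 61, 66, 70, 73, 77, 78, 79, 80, 82, 90, 91, 102, 103, 111, 113, 114, 115, 116, 120, 123, 127, 132, 135, 136, 140, 141, 142, 146, 148, 149, 152, 153, 155, 156, 159, 163, 167, 171, 174, 176, 178, 183, 188}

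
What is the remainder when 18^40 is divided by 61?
Using repeated squaring. 40 = 32 + 8 (binary 101000). Repeated squaring mod 61: 18^1 ≡ 18; 18^2 ≡ 18² = 324 ≡ 19; 18^4 ≡ 19² = 361 ≡ 56; 18^8 ≡ 56² = 3136 ≡ 25; 18^16 ≡ 25² = 625 ≡ 15; 18^32 ≡ 15² = 225 ≡ 42. Multiply: 18^40 = 18^32 × 18^8 ≡ 42 × 25 (mod 61): 42 × 25 = 1050 ≡ 13. So 18^40 ≡ 13 (mod 61).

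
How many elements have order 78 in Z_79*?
Number of primitive roots mod 79 = φ(78) = 24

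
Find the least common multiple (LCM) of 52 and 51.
2652

First find GCD(52, 51) using the Euclidean algorithm:
52 = 1 × 51 + 1
51 = 51 × 1 + 0
GCD(52, 51) = 1

LCM formula: LCM(a, b) = (a × b) / GCD(a, b)
LCM(52, 51) = (52 × 51) / 1
LCM(52, 51) = 2652 / 1
LCM(52, 51) = 2652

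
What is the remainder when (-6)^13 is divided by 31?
Using repeated squaring. (-6) ≡ 25 (mod 31). 13 = 8 + 4 + 1 (binary 1101). Repeated squaring mod 31: 25^1 ≡ 25; 25^2 ≡ 25² = 625 ≡ 5; 25^4 ≡ 5² = 25 ≡ 25; 25^8 ≡ 25² = 625 ≡ 5. Multiply: (-6)^13 ≡ 25^8 × 25^4 × 25^1 ≡ 5 × 25 × 25 (mod 31): 5 × 25 = 125 ≡ 1; 1 × 25 = 25 ≡ 25. So (-6)^13 ≡ 25 (mod 31).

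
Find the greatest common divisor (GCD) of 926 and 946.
2

Using the Euclidean algorithm:
926 = 0 × 946 + 926
946 = 1 × 926 + 20
926 = 46 × 20 + 6
20 = 3 × 6 + 2
6 = 3 × 2 + 0

GCD(926, 946) = 2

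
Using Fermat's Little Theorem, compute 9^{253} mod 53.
43

By Fermat's Little Theorem, a^(p-1) ≡ 1 (mod p) for prime p and gcd(a, p) = 1
Here p = 53, so 9^52 ≡ 1 (mod 53)
We can reduce the exponent: 253 mod 52 = 45
So 9^253 ≡ 9^45 (mod 53)
Computing: 9^45 mod 53 = 43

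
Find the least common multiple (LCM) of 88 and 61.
5368

First find GCD(88, 61) using the Euclidean algorithm:
88 = 1 × 61 + 27
61 = 2 × 27 + 7
27 = 3 × 7 + 6
7 = 1 × 6 + 1
6 = 6 × 1 + 0
GCD(88, 61) = 1

LCM formula: LCM(a, b) = (a × b) / GCD(a, b)
LCM(88, 61) = (88 × 61) / 1
LCM(88, 61) = 5368 / 1
LCM(88, 61) = 5368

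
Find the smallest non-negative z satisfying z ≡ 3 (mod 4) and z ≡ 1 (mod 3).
M = 4 × 3 = 12. M₁ = 3, y₁ ≡ 3 (mod 4). M₂ = 4, y₂ ≡ 1 (mod 3). z = 3×3×3 + 1×4×1 ≡ 7 (mod 12)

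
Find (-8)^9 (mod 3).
(-8) ≡ 1 (mod 3). 9 = 8 + 1 (binary 1001). Repeated squaring mod 3: 1^1 ≡ 1; 1^2 ≡ 1² = 1 ≡ 1; 1^4 ≡ 1² = 1 ≡ 1; 1^8 ≡ 1² = 1 ≡ 1. Multiply: (-8)^9 ≡ 1^8 × 1^1 ≡ 1 × 1 (mod 3): 1 × 1 = 1 ≡ 1. So (-8)^9 ≡ 1 (mod 3).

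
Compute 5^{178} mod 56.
9

Using successive squaring:
Binary expansion of 178: 10110010
Powers of 5 mod 56 (each is the square of the previous):
  5^1 ≡ 5 (mod 56)
  5^2 ≡ 5² = 25 ≡ 25 (mod 56)
  5^4 ≡ 25² = 625 ≡ 9 (mod 56)
  5^8 ≡ 9² = 81 ≡ 25 (mod 56)
  5^16 ≡ 25² = 625 ≡ 9 (mod 56)
  5^32 ≡ 9² = 81 ≡ 25 (mod 56)
  5^64 ≡ 25² = 625 ≡ 9 (mod 56)
  5^128 ≡ 9² = 81 ≡ 25 (mod 56)
178 = 128 + 32 + 16 + 2, so 5^178 = 5^128 × 5^32 × 5^16 × 5^2 ≡ 25 × 25 × 9 × 25 (mod 56)
Multiplying step by step:
  25 × 25 = 625 ≡ 9 (mod 56)
  9 × 9 = 81 ≡ 25 (mod 56)
  25 × 25 = 625 ≡ 9 (mod 56)
Result: 5^178 ≡ 9 (mod 56)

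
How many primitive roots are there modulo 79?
24

The number of primitive roots modulo p is φ(p-1) = φ(78)
φ(78) = 24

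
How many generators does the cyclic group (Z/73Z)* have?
24

The number of primitive roots modulo p is φ(p-1) = φ(72)
φ(72) = 24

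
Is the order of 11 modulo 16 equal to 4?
Yes, ord_16(11) = 4.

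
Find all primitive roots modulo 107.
Primitive roots mod 107: {2, 5, 6, 7, 8, 15, 17, 18, 20, 21, 22, 24, 26, 28, 31, 32, 38, 43, 45, 46, 50, 51, 54, 55, 58, 59, 60, 63, 65, 66, 67, 68, 70, 71, 72, 73, 74, 77, 78, 80, 82, 84, 88, 91, 93, 94, 95, 96, 97, 98, 103, 104}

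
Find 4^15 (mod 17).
Using repeated squaring. 15 = 8 + 4 + 2 + 1 (binary 1111). Repeated squaring mod 17: 4^1 ≡ 4; 4^2 ≡ 4² = 16 ≡ 16; 4^4 ≡ 16² = 256 ≡ 1; 4^8 ≡ 1² = 1 ≡ 1. Multiply: 4^15 = 4^8 × 4^4 × 4^2 × 4^1 ≡ 1 × 1 × 16 × 4 (mod 17): 1 × 1 = 1 ≡ 1; 1 × 16 = 16 ≡ 16; 16 × 4 = 64 ≡ 13. So 4^15 ≡ 13 (mod 17).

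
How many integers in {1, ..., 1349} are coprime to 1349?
1260

Prime factorization: 1349 = 19 × 71
Using the formula φ(n) = n × Π(1 - 1/p) for each prime factor p:
φ(1349) = 1349 × (1 - 1/19) × (1 - 1/71)
φ(1349) = 1260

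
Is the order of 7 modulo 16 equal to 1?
No, the actual order is 2, not 1.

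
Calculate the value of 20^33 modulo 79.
Using repeated squaring. 33 = 32 + 1 (binary 100001). Repeated squaring mod 79: 20^1 ≡ 20; 20^2 ≡ 20² = 400 ≡ 5; 20^4 ≡ 5² = 25 ≡ 25; 20^8 ≡ 25² = 625 ≡ 72; 20^16 ≡ 72² = 5184 ≡ 49; 20^32 ≡ 49² = 2401 ≡ 31. Multiply: 20^33 = 20^32 × 20^1 ≡ 31 × 20 (mod 79): 31 × 20 = 620 ≡ 67. So 20^33 ≡ 67 (mod 79).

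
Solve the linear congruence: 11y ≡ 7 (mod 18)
17

Since gcd(11, 18) = 1 divides 7, a solution exists.
Multiply both sides by the inverse of 11 mod 18:
  11^(-1) mod 18 = 5
  x ≡ 5 × 7 ≡ 35 ≡ 17 (mod 18)
Verification: 11 × 17 = 187 = 10 × 18 + 7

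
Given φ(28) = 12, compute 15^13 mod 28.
By Euler: 15^{12} ≡ 1 (mod 28) since gcd(15, 28) = 1. 13 = 1×12 + 1. So 15^{13} ≡ 15^{1} ≡ 15 (mod 28)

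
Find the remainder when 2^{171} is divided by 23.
By Fermat: 2^{22} ≡ 1 (mod 23). 171 = 7×22 + 17. So 2^{171} ≡ 2^{17} ≡ 18 (mod 23)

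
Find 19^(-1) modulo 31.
18

Using Extended Euclidean Algorithm:
gcd(19, 31) = 1
Bezout coefficients: 19 × -13 + 31 × 8 = 1
So 19 × -13 ≡ 1 (mod 31)
The inverse is -13 mod 31 = 18
Verification: 19 × 18 = 342 = 11 × 31 + 1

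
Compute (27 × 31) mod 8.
5

(27 × 31) = 837
837 mod 8 = 5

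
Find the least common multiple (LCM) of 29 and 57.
1653

First find GCD(29, 57) using the Euclidean algorithm:
29 = 0 × 57 + 29
57 = 1 × 29 + 28
29 = 1 × 28 + 1
28 = 28 × 1 + 0
GCD(29, 57) = 1

LCM formula: LCM(a, b) = (a × b) / GCD(a, b)
LCM(29, 57) = (29 × 57) / 1
LCM(29, 57) = 1653 / 1
LCM(29, 57) = 1653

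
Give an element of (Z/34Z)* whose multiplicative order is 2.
33 has order 2 mod 34 since 33^{2} ≡ 1 (mod 34) and no smaller power works.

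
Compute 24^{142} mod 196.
32

Using successive squaring:
Binary expansion of 142: 10001110
Powers of 24 mod 196 (each is the square of the previous):
  24^1 ≡ 24 (mod 196)
  24^2 ≡ 24² = 576 ≡ 184 (mod 196)
  24^4 ≡ 184² = 33856 ≡ 144 (mod 196)
  24^8 ≡ 144² = 20736 ≡ 156 (mod 196)
  24^16 ≡ 156² = 24336 ≡ 32 (mod 196)
  24^32 ≡ 32² = 1024 ≡ 44 (mod 196)
  24^64 ≡ 44² = 1936 ≡ 172 (mod 196)
  24^128 ≡ 172² = 29584 ≡ 184 (mod 196)
142 = 128 + 8 + 4 + 2, so 24^142 = 24^128 × 24^8 × 24^4 × 24^2 ≡ 184 × 156 × 144 × 184 (mod 196)
Multiplying step by step:
  184 × 156 = 28704 ≡ 88 (mod 196)
  88 × 144 = 12672 ≡ 128 (mod 196)
  128 × 184 = 23552 ≡ 32 (mod 196)
Result: 24^142 ≡ 32 (mod 196)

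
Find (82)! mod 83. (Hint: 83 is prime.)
By Wilson's theorem, (82)! ≡ -1 ≡ 82 (mod 83)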